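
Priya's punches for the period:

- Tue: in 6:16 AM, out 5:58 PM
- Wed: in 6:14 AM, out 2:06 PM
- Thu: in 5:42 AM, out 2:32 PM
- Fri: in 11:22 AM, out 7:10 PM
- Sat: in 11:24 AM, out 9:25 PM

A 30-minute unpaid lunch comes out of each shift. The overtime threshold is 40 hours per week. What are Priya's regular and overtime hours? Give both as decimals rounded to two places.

Regular 40.00 hours, overtime 3.72 hours

Tue: 6:16 AM–5:58 PM = 11 h 42 min; less 30 min break → 11 h 12 min
Wed: 6:14 AM–2:06 PM = 7 h 52 min; less 30 min break → 7 h 22 min
Thu: 5:42 AM–2:32 PM = 8 h 50 min; less 30 min break → 8 h 20 min
Fri: 11:22 AM–7:10 PM = 7 h 48 min; less 30 min break → 7 h 18 min
Sat: 11:24 AM–9:25 PM = 10 h 1 min; less 30 min break → 9 h 31 min
Total worked: 43 h 43 min = 43.72 h.
Threshold 40 h → overtime 3 h 43 min, regular 40 h 0 min.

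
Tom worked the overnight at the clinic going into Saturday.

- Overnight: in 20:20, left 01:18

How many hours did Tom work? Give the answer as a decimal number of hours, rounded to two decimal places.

4.97 hours

Overnight: 20:20 → midnight = 3 h 40 min; midnight → 01:18 = 1 h 18 min; span 4 h 58 min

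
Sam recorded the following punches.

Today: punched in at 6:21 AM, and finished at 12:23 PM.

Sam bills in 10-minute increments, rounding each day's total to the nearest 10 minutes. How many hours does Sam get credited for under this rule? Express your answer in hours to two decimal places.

6.00 hours

Today: 6:21 AM–12:23 PM = 6 h 2 min → rounds to 6 h 0 min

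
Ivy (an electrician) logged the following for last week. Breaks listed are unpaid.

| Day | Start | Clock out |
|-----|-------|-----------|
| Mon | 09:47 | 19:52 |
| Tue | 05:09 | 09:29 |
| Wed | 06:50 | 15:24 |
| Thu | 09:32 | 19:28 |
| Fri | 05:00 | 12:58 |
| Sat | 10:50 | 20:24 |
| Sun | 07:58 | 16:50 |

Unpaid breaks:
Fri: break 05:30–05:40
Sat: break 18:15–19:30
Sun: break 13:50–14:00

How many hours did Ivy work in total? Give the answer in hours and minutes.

57 h 44 min

Mon: 09:47–19:52 = 10 h 5 min
Tue: 05:09–09:29 = 4 h 20 min
Wed: 06:50–15:24 = 8 h 34 min
Thu: 09:32–19:28 = 9 h 56 min
Fri: 05:00–12:58 = 7 h 58 min; less 10 min break → 7 h 48 min
Sat: 10:50–20:24 = 9 h 34 min; less 75 min break → 8 h 19 min
Sun: 07:58–16:50 = 8 h 52 min; less 10 min break → 8 h 42 min
Total: 10 h 5 min + 4 h 20 min + 8 h 34 min + 9 h 56 min + 7 h 48 min + 8 h 19 min + 8 h 42 min = 57 h 44 min.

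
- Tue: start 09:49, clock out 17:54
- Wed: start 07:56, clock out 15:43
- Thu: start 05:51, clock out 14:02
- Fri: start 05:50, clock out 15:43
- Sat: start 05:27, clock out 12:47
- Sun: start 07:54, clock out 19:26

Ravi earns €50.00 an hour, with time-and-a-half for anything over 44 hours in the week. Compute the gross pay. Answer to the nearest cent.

€2860.00

Tue: 09:49–17:54 = 8 h 5 min
Wed: 07:56–15:43 = 7 h 47 min
Thu: 05:51–14:02 = 8 h 11 min
Fri: 05:50–15:43 = 9 h 53 min
Sat: 05:27–12:47 = 7 h 20 min
Sun: 07:54–19:26 = 11 h 32 min
Total worked: 52 h 48 min = 3168 min.
Regular 44 h 0 min = 2640 min at €50.00/h; overtime 8 h 48 min = 528 min at €75.00/h.
Pay = (2640 × €50.00 + 528 × €75.00) ÷ 60 = €2860.00.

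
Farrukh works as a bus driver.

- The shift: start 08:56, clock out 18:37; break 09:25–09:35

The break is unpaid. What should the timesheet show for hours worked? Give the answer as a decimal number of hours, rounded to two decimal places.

9.52 hours

The shift: 08:56–18:37 = 9 h 41 min; less 10 min break → 9 h 31 min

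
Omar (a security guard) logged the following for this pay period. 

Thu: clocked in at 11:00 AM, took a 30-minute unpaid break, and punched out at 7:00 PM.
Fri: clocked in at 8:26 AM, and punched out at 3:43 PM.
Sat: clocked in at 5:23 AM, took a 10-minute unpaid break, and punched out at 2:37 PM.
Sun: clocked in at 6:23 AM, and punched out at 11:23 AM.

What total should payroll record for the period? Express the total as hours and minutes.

28 h 51 min

Thu: 11:00 AM–7:00 PM = 8 h 0 min; less 30 min break → 7 h 30 min
Fri: 8:26 AM–3:43 PM = 7 h 17 min
Sat: 5:23 AM–2:37 PM = 9 h 14 min; less 10 min break → 9 h 4 min
Sun: 6:23 AM–11:23 AM = 5 h 0 min
Total: 7 h 30 min + 7 h 17 min + 9 h 4 min + 5 h 0 min = 28 h 51 min.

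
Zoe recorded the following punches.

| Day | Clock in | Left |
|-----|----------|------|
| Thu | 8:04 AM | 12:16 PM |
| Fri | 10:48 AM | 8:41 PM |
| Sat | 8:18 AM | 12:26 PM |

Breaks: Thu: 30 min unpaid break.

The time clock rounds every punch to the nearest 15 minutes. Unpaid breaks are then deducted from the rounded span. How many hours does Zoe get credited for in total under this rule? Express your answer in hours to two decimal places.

Thu: in 8:04 AM→8:00 AM, out 12:16 PM→12:15 PM; 4 h 15 min − 30 min = 3 h 45 min
Fri: in 10:48 AM→10:45 AM, out 8:41 PM→8:45 PM; 10 h 0 min
Sat: in 8:18 AM→8:15 AM, out 12:26 PM→12:30 PM; 4 h 15 min
Total credited: 18 h 0 min.

18.00 hours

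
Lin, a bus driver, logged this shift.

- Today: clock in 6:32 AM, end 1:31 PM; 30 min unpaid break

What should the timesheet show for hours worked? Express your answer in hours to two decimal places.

6.48 hours

Today: 6:32 AM–1:31 PM = 6 h 59 min; less 30 min break → 6 h 29 min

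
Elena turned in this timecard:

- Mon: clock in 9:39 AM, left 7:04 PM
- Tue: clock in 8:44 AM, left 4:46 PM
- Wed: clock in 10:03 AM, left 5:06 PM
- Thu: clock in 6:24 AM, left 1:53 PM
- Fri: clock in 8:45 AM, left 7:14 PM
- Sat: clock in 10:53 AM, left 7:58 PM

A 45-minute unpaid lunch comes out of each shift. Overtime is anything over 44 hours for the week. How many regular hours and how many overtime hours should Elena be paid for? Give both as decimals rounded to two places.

Regular 44.00 hours, overtime 3.05 hours

Mon: 9:39 AM–7:04 PM = 9 h 25 min; less 45 min break → 8 h 40 min
Tue: 8:44 AM–4:46 PM = 8 h 2 min; less 45 min break → 7 h 17 min
Wed: 10:03 AM–5:06 PM = 7 h 3 min; less 45 min break → 6 h 18 min
Thu: 6:24 AM–1:53 PM = 7 h 29 min; less 45 min break → 6 h 44 min
Fri: 8:45 AM–7:14 PM = 10 h 29 min; less 45 min break → 9 h 44 min
Sat: 10:53 AM–7:58 PM = 9 h 5 min; less 45 min break → 8 h 20 min
Total worked: 47 h 3 min = 47.05 h.
Threshold 44 h → overtime 3 h 3 min, regular 44 h 0 min.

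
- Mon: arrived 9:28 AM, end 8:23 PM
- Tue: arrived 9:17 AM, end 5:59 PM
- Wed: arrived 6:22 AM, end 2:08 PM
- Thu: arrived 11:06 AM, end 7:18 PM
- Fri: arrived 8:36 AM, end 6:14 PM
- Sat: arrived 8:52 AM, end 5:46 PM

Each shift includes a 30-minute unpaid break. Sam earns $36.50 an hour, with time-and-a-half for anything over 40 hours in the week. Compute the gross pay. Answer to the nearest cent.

$2068.64

Mon: 9:28 AM–8:23 PM = 10 h 55 min; less 30 min break → 10 h 25 min
Tue: 9:17 AM–5:59 PM = 8 h 42 min; less 30 min break → 8 h 12 min
Wed: 6:22 AM–2:08 PM = 7 h 46 min; less 30 min break → 7 h 16 min
Thu: 11:06 AM–7:18 PM = 8 h 12 min; less 30 min break → 7 h 42 min
Fri: 8:36 AM–6:14 PM = 9 h 38 min; less 30 min break → 9 h 8 min
Sat: 8:52 AM–5:46 PM = 8 h 54 min; less 30 min break → 8 h 24 min
Total worked: 51 h 7 min = 3067 min.
Regular 40 h 0 min = 2400 min at $36.50/h; overtime 11 h 7 min = 667 min at $54.75/h.
Pay = (2400 × $36.50 + 667 × $54.75) ÷ 60 = $2068.64.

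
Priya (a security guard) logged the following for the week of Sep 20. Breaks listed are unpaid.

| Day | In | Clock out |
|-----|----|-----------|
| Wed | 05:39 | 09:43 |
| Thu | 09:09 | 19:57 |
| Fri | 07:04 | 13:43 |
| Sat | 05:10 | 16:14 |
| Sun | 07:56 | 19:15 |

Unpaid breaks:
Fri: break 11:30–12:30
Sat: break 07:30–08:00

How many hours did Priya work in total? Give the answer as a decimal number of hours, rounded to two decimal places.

42.40 hours

Wed: 05:39–09:43 = 4 h 4 min
Thu: 09:09–19:57 = 10 h 48 min
Fri: 07:04–13:43 = 6 h 39 min; less 60 min break → 5 h 39 min
Sat: 05:10–16:14 = 11 h 4 min; less 30 min break → 10 h 34 min
Sun: 07:56–19:15 = 11 h 19 min
Total: 4 h 4 min + 10 h 48 min + 5 h 39 min + 10 h 34 min + 11 h 19 min = 42 h 24 min.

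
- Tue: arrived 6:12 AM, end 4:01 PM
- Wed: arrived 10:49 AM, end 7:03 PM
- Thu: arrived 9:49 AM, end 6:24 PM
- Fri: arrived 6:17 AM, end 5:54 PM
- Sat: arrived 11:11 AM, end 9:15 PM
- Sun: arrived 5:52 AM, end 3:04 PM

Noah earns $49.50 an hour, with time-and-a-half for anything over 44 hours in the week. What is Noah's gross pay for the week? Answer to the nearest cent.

$3181.61

Tue: 6:12 AM–4:01 PM = 9 h 49 min
Wed: 10:49 AM–7:03 PM = 8 h 14 min
Thu: 9:49 AM–6:24 PM = 8 h 35 min
Fri: 6:17 AM–5:54 PM = 11 h 37 min
Sat: 11:11 AM–9:15 PM = 10 h 4 min
Sun: 5:52 AM–3:04 PM = 9 h 12 min
Total worked: 57 h 31 min = 3451 min.
Regular 44 h 0 min = 2640 min at $49.50/h; overtime 13 h 31 min = 811 min at $74.25/h.
Pay = (2640 × $49.50 + 811 × $74.25) ÷ 60 = $3181.61.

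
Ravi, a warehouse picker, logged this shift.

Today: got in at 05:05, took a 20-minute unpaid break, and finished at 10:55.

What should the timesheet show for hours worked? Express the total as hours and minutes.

5 h 30 min

Today: 05:05–10:55 = 5 h 50 min; less 20 min break → 5 h 30 min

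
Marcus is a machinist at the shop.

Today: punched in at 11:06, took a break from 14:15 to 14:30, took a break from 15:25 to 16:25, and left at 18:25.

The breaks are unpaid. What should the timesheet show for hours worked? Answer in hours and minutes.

Today: 11:06–18:25 = 7 h 19 min; less 75 min break → 6 h 4 min

6 h 4 min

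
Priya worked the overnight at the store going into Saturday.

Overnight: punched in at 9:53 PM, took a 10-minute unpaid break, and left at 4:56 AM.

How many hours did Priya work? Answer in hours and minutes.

6 h 53 min

Overnight: 9:53 PM → midnight = 2 h 7 min; midnight → 4:56 AM = 4 h 56 min; span 7 h 3 min; less 10 min break → 6 h 53 min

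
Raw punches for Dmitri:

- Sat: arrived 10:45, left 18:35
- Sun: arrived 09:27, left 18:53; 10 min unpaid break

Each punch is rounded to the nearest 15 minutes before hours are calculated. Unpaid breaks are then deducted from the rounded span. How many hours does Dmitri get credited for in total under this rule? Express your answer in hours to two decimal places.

Sat: in 10:45→10:45, out 18:35→18:30; 7 h 45 min
Sun: in 09:27→09:30, out 18:53→19:00; 9 h 30 min − 10 min = 9 h 20 min
Total credited: 17 h 5 min.

17.08 hours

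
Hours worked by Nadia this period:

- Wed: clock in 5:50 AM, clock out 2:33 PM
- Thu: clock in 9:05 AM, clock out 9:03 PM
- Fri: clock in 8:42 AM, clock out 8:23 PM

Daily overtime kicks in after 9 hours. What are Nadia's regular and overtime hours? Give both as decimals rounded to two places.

Regular 26.72 hours, overtime 5.65 hours

Wed: 5:50 AM–2:33 PM = 8 h 43 min
Thu: 9:05 AM–9:03 PM = 11 h 58 min
Fri: 8:42 AM–8:23 PM = 11 h 41 min
Wed reg 8 h 43 min / OT 0 h 0 min; Thu reg 9 h 0 min / OT 2 h 58 min; Fri reg 9 h 0 min / OT 2 h 41 min.
Totals: regular 26 h 43 min, overtime 5 h 39 min.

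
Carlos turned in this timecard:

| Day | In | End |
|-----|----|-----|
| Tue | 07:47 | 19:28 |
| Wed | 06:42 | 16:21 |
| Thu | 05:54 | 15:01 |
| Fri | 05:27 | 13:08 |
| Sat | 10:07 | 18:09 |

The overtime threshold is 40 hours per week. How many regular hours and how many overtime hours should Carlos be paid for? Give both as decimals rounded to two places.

Tue: 07:47–19:28 = 11 h 41 min
Wed: 06:42–16:21 = 9 h 39 min
Thu: 05:54–15:01 = 9 h 7 min
Fri: 05:27–13:08 = 7 h 41 min
Sat: 10:07–18:09 = 8 h 2 min
Total worked: 46 h 10 min = 46.17 h.
Threshold 40 h → overtime 6 h 10 min, regular 40 h 0 min.

Regular 40.00 hours, overtime 6.17 hours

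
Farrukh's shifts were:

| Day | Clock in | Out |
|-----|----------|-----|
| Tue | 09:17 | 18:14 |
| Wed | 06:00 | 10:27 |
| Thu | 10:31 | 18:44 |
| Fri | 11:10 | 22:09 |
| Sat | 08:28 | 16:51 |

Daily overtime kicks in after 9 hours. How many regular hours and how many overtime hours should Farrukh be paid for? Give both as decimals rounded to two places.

Tue: 09:17–18:14 = 8 h 57 min
Wed: 06:00–10:27 = 4 h 27 min
Thu: 10:31–18:44 = 8 h 13 min
Fri: 11:10–22:09 = 10 h 59 min
Sat: 08:28–16:51 = 8 h 23 min
Tue reg 8 h 57 min / OT 0 h 0 min; Wed reg 4 h 27 min / OT 0 h 0 min; Thu reg 8 h 13 min / OT 0 h 0 min; Fri reg 9 h 0 min / OT 1 h 59 min; Sat reg 8 h 23 min / OT 0 h 0 min.
Totals: regular 39 h 0 min, overtime 1 h 59 min.

Regular 39.00 hours, overtime 1.98 hours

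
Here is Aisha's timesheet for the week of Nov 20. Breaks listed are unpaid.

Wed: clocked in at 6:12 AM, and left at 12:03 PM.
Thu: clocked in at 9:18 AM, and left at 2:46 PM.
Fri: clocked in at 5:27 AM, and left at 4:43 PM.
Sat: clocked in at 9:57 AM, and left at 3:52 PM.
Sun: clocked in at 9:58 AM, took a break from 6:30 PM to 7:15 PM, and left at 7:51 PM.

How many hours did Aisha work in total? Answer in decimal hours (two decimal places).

37.63 hours

Wed: 6:12 AM–12:03 PM = 5 h 51 min
Thu: 9:18 AM–2:46 PM = 5 h 28 min
Fri: 5:27 AM–4:43 PM = 11 h 16 min
Sat: 9:57 AM–3:52 PM = 5 h 55 min
Sun: 9:58 AM–7:51 PM = 9 h 53 min; less 45 min break → 9 h 8 min
Total: 5 h 51 min + 5 h 28 min + 11 h 16 min + 5 h 55 min + 9 h 8 min = 37 h 38 min.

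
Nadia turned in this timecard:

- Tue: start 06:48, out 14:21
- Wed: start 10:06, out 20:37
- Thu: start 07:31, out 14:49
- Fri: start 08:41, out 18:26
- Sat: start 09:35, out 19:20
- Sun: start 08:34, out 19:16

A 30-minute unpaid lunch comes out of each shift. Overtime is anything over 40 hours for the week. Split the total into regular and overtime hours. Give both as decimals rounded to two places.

Regular 40.00 hours, overtime 12.57 hours

Tue: 06:48–14:21 = 7 h 33 min; less 30 min break → 7 h 3 min
Wed: 10:06–20:37 = 10 h 31 min; less 30 min break → 10 h 1 min
Thu: 07:31–14:49 = 7 h 18 min; less 30 min break → 6 h 48 min
Fri: 08:41–18:26 = 9 h 45 min; less 30 min break → 9 h 15 min
Sat: 09:35–19:20 = 9 h 45 min; less 30 min break → 9 h 15 min
Sun: 08:34–19:16 = 10 h 42 min; less 30 min break → 10 h 12 min
Total worked: 52 h 34 min = 52.57 h.
Threshold 40 h → overtime 12 h 34 min, regular 40 h 0 min.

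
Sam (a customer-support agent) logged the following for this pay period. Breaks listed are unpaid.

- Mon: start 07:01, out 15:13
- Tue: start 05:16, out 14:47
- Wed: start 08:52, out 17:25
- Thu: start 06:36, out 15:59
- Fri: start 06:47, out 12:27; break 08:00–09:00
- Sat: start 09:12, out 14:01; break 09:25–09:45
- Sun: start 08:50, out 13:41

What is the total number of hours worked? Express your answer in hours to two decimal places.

Mon: 07:01–15:13 = 8 h 12 min
Tue: 05:16–14:47 = 9 h 31 min
Wed: 08:52–17:25 = 8 h 33 min
Thu: 06:36–15:59 = 9 h 23 min
Fri: 06:47–12:27 = 5 h 40 min; less 60 min break → 4 h 40 min
Sat: 09:12–14:01 = 4 h 49 min; less 20 min break → 4 h 29 min
Sun: 08:50–13:41 = 4 h 51 min
Total: 8 h 12 min + 9 h 31 min + 8 h 33 min + 9 h 23 min + 4 h 40 min + 4 h 29 min + 4 h 51 min = 49 h 39 min.

49.65 hours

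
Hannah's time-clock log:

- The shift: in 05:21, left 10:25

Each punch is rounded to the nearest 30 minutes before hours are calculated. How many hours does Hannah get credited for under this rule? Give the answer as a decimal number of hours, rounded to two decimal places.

5.00 hours

The shift: in 05:21→05:30, out 10:25→10:30; 5 h 0 min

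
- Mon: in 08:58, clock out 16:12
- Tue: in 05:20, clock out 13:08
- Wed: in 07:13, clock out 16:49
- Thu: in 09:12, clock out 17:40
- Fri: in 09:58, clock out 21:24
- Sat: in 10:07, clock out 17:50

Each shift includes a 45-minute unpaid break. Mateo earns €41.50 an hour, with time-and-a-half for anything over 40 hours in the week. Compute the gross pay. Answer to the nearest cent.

Mon: 08:58–16:12 = 7 h 14 min; less 45 min break → 6 h 29 min
Tue: 05:20–13:08 = 7 h 48 min; less 45 min break → 7 h 3 min
Wed: 07:13–16:49 = 9 h 36 min; less 45 min break → 8 h 51 min
Thu: 09:12–17:40 = 8 h 28 min; less 45 min break → 7 h 43 min
Fri: 09:58–21:24 = 11 h 26 min; less 45 min break → 10 h 41 min
Sat: 10:07–17:50 = 7 h 43 min; less 45 min break → 6 h 58 min
Total worked: 47 h 45 min = 2865 min.
Regular 40 h 0 min = 2400 min at €41.50/h; overtime 7 h 45 min = 465 min at €62.25/h.
Pay = (2400 × €41.50 + 465 × €62.25) ÷ 60 = €2142.44.

€2142.44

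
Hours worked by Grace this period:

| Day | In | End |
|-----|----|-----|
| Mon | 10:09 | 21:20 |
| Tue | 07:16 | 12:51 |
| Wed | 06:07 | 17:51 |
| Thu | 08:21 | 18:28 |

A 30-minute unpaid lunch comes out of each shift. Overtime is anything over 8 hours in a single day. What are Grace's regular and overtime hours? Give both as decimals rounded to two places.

Regular 29.08 hours, overtime 7.53 hours

Mon: 10:09–21:20 = 11 h 11 min; less 30 min break → 10 h 41 min
Tue: 07:16–12:51 = 5 h 35 min; less 30 min break → 5 h 5 min
Wed: 06:07–17:51 = 11 h 44 min; less 30 min break → 11 h 14 min
Thu: 08:21–18:28 = 10 h 7 min; less 30 min break → 9 h 37 min
Mon reg 8 h 0 min / OT 2 h 41 min; Tue reg 5 h 5 min / OT 0 h 0 min; Wed reg 8 h 0 min / OT 3 h 14 min; Thu reg 8 h 0 min / OT 1 h 37 min.
Totals: regular 29 h 5 min, overtime 7 h 32 min.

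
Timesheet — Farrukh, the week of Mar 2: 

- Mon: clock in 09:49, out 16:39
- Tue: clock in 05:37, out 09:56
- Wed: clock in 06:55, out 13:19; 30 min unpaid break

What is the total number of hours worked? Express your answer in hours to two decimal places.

Mon: 09:49–16:39 = 6 h 50 min
Tue: 05:37–09:56 = 4 h 19 min
Wed: 06:55–13:19 = 6 h 24 min; less 30 min break → 5 h 54 min
Total: 6 h 50 min + 4 h 19 min + 5 h 54 min = 17 h 3 min.

17.05 hours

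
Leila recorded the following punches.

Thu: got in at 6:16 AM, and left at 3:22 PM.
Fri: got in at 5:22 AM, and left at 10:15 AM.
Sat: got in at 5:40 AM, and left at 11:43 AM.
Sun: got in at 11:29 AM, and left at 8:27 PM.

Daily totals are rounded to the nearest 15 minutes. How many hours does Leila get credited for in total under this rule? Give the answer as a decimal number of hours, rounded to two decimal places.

29.00 hours

Thu: 6:16 AM–3:22 PM = 9 h 6 min → rounds to 9 h 0 min
Fri: 5:22 AM–10:15 AM = 4 h 53 min → rounds to 5 h 0 min
Sat: 5:40 AM–11:43 AM = 6 h 3 min → rounds to 6 h 0 min
Sun: 11:29 AM–8:27 PM = 8 h 58 min → rounds to 9 h 0 min
Total credited: 29 h 0 min.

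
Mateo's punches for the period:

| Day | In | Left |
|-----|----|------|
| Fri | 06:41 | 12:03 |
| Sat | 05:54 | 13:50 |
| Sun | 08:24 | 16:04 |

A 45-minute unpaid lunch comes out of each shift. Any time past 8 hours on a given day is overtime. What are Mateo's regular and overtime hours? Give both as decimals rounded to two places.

Regular 18.72 hours, overtime 0.00 hours

Fri: 06:41–12:03 = 5 h 22 min; less 45 min break → 4 h 37 min
Sat: 05:54–13:50 = 7 h 56 min; less 45 min break → 7 h 11 min
Sun: 08:24–16:04 = 7 h 40 min; less 45 min break → 6 h 55 min
Fri reg 4 h 37 min / OT 0 h 0 min; Sat reg 7 h 11 min / OT 0 h 0 min; Sun reg 6 h 55 min / OT 0 h 0 min.
Totals: regular 18 h 43 min, overtime 0 h 0 min.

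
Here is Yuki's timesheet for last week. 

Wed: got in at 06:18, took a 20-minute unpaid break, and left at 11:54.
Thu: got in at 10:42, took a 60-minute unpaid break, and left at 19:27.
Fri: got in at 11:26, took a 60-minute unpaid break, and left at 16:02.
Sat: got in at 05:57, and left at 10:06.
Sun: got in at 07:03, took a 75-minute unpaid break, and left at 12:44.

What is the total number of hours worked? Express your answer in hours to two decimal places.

Wed: 06:18–11:54 = 5 h 36 min; less 20 min break → 5 h 16 min
Thu: 10:42–19:27 = 8 h 45 min; less 60 min break → 7 h 45 min
Fri: 11:26–16:02 = 4 h 36 min; less 60 min break → 3 h 36 min
Sat: 05:57–10:06 = 4 h 9 min
Sun: 07:03–12:44 = 5 h 41 min; less 75 min break → 4 h 26 min
Total: 5 h 16 min + 7 h 45 min + 3 h 36 min + 4 h 9 min + 4 h 26 min = 25 h 12 min.

25.20 hours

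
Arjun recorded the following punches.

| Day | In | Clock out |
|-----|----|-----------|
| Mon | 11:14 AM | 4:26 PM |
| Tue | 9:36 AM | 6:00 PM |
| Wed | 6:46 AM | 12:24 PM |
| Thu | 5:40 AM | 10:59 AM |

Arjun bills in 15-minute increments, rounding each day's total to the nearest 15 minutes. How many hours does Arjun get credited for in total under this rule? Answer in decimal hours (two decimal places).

24.75 hours

Mon: 11:14 AM–4:26 PM = 5 h 12 min → rounds to 5 h 15 min
Tue: 9:36 AM–6:00 PM = 8 h 24 min → rounds to 8 h 30 min
Wed: 6:46 AM–12:24 PM = 5 h 38 min → rounds to 5 h 45 min
Thu: 5:40 AM–10:59 AM = 5 h 19 min → rounds to 5 h 15 min
Total credited: 24 h 45 min.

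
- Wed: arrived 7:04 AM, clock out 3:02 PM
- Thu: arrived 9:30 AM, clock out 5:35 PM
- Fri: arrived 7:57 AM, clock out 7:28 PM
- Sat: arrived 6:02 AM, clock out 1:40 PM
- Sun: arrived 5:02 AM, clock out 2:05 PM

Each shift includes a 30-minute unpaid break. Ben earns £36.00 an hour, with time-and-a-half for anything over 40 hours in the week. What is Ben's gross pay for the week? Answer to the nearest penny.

Wed: 7:04 AM–3:02 PM = 7 h 58 min; less 30 min break → 7 h 28 min
Thu: 9:30 AM–5:35 PM = 8 h 5 min; less 30 min break → 7 h 35 min
Fri: 7:57 AM–7:28 PM = 11 h 31 min; less 30 min break → 11 h 1 min
Sat: 6:02 AM–1:40 PM = 7 h 38 min; less 30 min break → 7 h 8 min
Sun: 5:02 AM–2:05 PM = 9 h 3 min; less 30 min break → 8 h 33 min
Total worked: 41 h 45 min = 2505 min.
Regular 40 h 0 min = 2400 min at £36.00/h; overtime 1 h 45 min = 105 min at £54.00/h.
Pay = (2400 × £36.00 + 105 × £54.00) ÷ 60 = £1534.50.

£1534.50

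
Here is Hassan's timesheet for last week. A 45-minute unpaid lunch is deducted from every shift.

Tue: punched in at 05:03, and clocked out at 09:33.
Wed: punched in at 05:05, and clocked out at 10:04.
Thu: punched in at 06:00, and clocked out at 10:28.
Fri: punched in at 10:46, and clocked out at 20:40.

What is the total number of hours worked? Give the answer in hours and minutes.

20 h 51 min

Tue: 05:03–09:33 = 4 h 30 min; less 45 min break → 3 h 45 min
Wed: 05:05–10:04 = 4 h 59 min; less 45 min break → 4 h 14 min
Thu: 06:00–10:28 = 4 h 28 min; less 45 min break → 3 h 43 min
Fri: 10:46–20:40 = 9 h 54 min; less 45 min break → 9 h 9 min
Total: 3 h 45 min + 4 h 14 min + 3 h 43 min + 9 h 9 min = 20 h 51 min.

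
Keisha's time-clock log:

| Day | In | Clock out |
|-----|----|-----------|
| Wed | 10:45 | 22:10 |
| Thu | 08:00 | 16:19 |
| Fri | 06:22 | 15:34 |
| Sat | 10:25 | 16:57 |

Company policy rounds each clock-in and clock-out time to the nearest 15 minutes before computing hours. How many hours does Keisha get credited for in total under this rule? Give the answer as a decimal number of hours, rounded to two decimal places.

Wed: in 10:45→10:45, out 22:10→22:15; 11 h 30 min
Thu: in 08:00→08:00, out 16:19→16:15; 8 h 15 min
Fri: in 06:22→06:15, out 15:34→15:30; 9 h 15 min
Sat: in 10:25→10:30, out 16:57→17:00; 6 h 30 min
Total credited: 35 h 30 min.

35.50 hours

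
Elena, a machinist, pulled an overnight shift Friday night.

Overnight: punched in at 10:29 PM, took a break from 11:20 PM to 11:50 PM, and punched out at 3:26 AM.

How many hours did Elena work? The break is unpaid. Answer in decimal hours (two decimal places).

4.45 hours

Overnight: 10:29 PM → midnight = 1 h 31 min; midnight → 3:26 AM = 3 h 26 min; span 4 h 57 min; less 30 min break → 4 h 27 min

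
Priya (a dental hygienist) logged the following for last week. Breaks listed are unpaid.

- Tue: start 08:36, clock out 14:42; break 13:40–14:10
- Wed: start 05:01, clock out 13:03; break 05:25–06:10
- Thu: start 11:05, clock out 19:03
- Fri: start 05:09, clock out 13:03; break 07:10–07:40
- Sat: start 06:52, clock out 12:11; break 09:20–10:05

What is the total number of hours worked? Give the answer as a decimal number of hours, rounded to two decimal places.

Tue: 08:36–14:42 = 6 h 6 min; less 30 min break → 5 h 36 min
Wed: 05:01–13:03 = 8 h 2 min; less 45 min break → 7 h 17 min
Thu: 11:05–19:03 = 7 h 58 min
Fri: 05:09–13:03 = 7 h 54 min; less 30 min break → 7 h 24 min
Sat: 06:52–12:11 = 5 h 19 min; less 45 min break → 4 h 34 min
Total: 5 h 36 min + 7 h 17 min + 7 h 58 min + 7 h 24 min + 4 h 34 min = 32 h 49 min.

32.82 hours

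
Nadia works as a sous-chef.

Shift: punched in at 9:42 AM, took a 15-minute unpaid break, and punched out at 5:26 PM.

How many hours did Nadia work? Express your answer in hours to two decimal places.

7.48 hours

Shift: 9:42 AM–5:26 PM = 7 h 44 min; less 15 min break → 7 h 29 min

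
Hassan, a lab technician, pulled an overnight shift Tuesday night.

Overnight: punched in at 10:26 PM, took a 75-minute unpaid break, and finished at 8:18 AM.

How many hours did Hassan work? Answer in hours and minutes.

Overnight: 10:26 PM → midnight = 1 h 34 min; midnight → 8:18 AM = 8 h 18 min; span 9 h 52 min; less 75 min break → 8 h 37 min

8 h 37 min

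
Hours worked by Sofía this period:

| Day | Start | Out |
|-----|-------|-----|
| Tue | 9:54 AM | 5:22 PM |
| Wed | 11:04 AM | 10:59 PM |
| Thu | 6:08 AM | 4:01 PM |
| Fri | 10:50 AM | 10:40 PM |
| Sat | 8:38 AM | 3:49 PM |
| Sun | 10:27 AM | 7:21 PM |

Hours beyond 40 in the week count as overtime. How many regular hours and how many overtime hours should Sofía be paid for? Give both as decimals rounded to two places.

Tue: 9:54 AM–5:22 PM = 7 h 28 min
Wed: 11:04 AM–10:59 PM = 11 h 55 min
Thu: 6:08 AM–4:01 PM = 9 h 53 min
Fri: 10:50 AM–10:40 PM = 11 h 50 min
Sat: 8:38 AM–3:49 PM = 7 h 11 min
Sun: 10:27 AM–7:21 PM = 8 h 54 min
Total worked: 57 h 11 min = 57.18 h.
Threshold 40 h → overtime 17 h 11 min, regular 40 h 0 min.

Regular 40.00 hours, overtime 17.18 hours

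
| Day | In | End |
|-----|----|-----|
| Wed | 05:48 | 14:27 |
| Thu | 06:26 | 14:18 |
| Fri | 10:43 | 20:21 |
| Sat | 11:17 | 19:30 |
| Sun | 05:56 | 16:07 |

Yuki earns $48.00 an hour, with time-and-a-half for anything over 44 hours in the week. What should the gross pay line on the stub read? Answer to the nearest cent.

Wed: 05:48–14:27 = 8 h 39 min
Thu: 06:26–14:18 = 7 h 52 min
Fri: 10:43–20:21 = 9 h 38 min
Sat: 11:17–19:30 = 8 h 13 min
Sun: 05:56–16:07 = 10 h 11 min
Total worked: 44 h 33 min = 2673 min.
Regular 44 h 0 min = 2640 min at $48.00/h; overtime 0 h 33 min = 33 min at $72.00/h.
Pay = (2640 × $48.00 + 33 × $72.00) ÷ 60 = $2151.60.

$2151.60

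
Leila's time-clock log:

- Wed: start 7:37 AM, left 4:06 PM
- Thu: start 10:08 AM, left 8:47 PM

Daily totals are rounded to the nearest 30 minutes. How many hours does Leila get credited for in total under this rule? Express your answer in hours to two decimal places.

19.00 hours

Wed: 7:37 AM–4:06 PM = 8 h 29 min → rounds to 8 h 30 min
Thu: 10:08 AM–8:47 PM = 10 h 39 min → rounds to 10 h 30 min
Total credited: 19 h 0 min.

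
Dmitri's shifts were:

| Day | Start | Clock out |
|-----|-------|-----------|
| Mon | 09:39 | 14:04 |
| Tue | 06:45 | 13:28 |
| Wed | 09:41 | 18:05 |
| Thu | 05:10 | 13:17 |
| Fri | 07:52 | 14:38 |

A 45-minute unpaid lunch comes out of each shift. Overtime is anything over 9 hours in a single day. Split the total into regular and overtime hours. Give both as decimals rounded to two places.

Regular 30.67 hours, overtime 0.00 hours

Mon: 09:39–14:04 = 4 h 25 min; less 45 min break → 3 h 40 min
Tue: 06:45–13:28 = 6 h 43 min; less 45 min break → 5 h 58 min
Wed: 09:41–18:05 = 8 h 24 min; less 45 min break → 7 h 39 min
Thu: 05:10–13:17 = 8 h 7 min; less 45 min break → 7 h 22 min
Fri: 07:52–14:38 = 6 h 46 min; less 45 min break → 6 h 1 min
Mon reg 3 h 40 min / OT 0 h 0 min; Tue reg 5 h 58 min / OT 0 h 0 min; Wed reg 7 h 39 min / OT 0 h 0 min; Thu reg 7 h 22 min / OT 0 h 0 min; Fri reg 6 h 1 min / OT 0 h 0 min.
Totals: regular 30 h 40 min, overtime 0 h 0 min.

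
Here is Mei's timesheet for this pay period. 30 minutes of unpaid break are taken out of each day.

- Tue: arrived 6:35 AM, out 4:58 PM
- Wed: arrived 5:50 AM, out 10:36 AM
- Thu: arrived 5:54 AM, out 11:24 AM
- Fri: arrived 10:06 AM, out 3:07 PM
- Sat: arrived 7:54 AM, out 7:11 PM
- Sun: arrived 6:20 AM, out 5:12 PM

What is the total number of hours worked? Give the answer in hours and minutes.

Tue: 6:35 AM–4:58 PM = 10 h 23 min; less 30 min break → 9 h 53 min
Wed: 5:50 AM–10:36 AM = 4 h 46 min; less 30 min break → 4 h 16 min
Thu: 5:54 AM–11:24 AM = 5 h 30 min; less 30 min break → 5 h 0 min
Fri: 10:06 AM–3:07 PM = 5 h 1 min; less 30 min break → 4 h 31 min
Sat: 7:54 AM–7:11 PM = 11 h 17 min; less 30 min break → 10 h 47 min
Sun: 6:20 AM–5:12 PM = 10 h 52 min; less 30 min break → 10 h 22 min
Total: 9 h 53 min + 4 h 16 min + 5 h 0 min + 4 h 31 min + 10 h 47 min + 10 h 22 min = 44 h 49 min.

44 h 49 min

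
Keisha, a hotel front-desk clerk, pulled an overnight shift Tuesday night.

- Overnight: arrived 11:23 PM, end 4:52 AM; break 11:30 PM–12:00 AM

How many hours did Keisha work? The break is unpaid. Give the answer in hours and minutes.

Overnight: 11:23 PM → midnight = 0 h 37 min; midnight → 4:52 AM = 4 h 52 min; span 5 h 29 min; less 30 min break → 4 h 59 min

4 h 59 min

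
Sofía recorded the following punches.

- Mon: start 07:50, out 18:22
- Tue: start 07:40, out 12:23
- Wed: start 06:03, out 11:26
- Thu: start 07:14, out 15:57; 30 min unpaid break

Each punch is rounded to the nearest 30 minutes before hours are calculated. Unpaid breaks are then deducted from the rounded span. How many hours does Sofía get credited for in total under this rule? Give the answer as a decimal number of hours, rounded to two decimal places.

29.50 hours

Mon: in 07:50→08:00, out 18:22→18:30; 10 h 30 min
Tue: in 07:40→07:30, out 12:23→12:30; 5 h 0 min
Wed: in 06:03→06:00, out 11:26→11:30; 5 h 30 min
Thu: in 07:14→07:00, out 15:57→16:00; 9 h 0 min − 30 min = 8 h 30 min
Total credited: 29 h 30 min.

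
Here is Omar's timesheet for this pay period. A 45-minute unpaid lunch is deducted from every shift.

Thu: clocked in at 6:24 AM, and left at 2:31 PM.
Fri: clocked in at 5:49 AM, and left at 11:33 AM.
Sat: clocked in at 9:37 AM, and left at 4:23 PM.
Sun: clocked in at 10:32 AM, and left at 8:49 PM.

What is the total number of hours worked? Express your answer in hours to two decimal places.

Thu: 6:24 AM–2:31 PM = 8 h 7 min; less 45 min break → 7 h 22 min
Fri: 5:49 AM–11:33 AM = 5 h 44 min; less 45 min break → 4 h 59 min
Sat: 9:37 AM–4:23 PM = 6 h 46 min; less 45 min break → 6 h 1 min
Sun: 10:32 AM–8:49 PM = 10 h 17 min; less 45 min break → 9 h 32 min
Total: 7 h 22 min + 4 h 59 min + 6 h 1 min + 9 h 32 min = 27 h 54 min.

27.90 hours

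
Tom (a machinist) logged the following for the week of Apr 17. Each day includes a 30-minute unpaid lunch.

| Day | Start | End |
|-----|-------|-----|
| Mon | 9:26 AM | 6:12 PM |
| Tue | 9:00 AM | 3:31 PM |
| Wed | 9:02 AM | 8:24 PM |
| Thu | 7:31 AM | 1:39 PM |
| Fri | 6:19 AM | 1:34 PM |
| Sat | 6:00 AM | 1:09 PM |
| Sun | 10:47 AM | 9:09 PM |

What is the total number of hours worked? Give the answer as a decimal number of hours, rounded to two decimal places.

Mon: 9:26 AM–6:12 PM = 8 h 46 min; less 30 min break → 8 h 16 min
Tue: 9:00 AM–3:31 PM = 6 h 31 min; less 30 min break → 6 h 1 min
Wed: 9:02 AM–8:24 PM = 11 h 22 min; less 30 min break → 10 h 52 min
Thu: 7:31 AM–1:39 PM = 6 h 8 min; less 30 min break → 5 h 38 min
Fri: 6:19 AM–1:34 PM = 7 h 15 min; less 30 min break → 6 h 45 min
Sat: 6:00 AM–1:09 PM = 7 h 9 min; less 30 min break → 6 h 39 min
Sun: 10:47 AM–9:09 PM = 10 h 22 min; less 30 min break → 9 h 52 min
Total: 8 h 16 min + 6 h 1 min + 10 h 52 min + 5 h 38 min + 6 h 45 min + 6 h 39 min + 9 h 52 min = 54 h 3 min.

54.05 hours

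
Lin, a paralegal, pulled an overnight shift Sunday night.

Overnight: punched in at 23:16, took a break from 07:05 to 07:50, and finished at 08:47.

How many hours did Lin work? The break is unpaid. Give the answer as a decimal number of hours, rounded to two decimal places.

8.77 hours

Overnight: 23:16 → midnight = 0 h 44 min; midnight → 08:47 = 8 h 47 min; span 9 h 31 min; less 45 min break → 8 h 46 min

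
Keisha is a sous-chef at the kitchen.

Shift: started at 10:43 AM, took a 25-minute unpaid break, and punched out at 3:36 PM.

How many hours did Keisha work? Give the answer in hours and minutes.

Shift: 10:43 AM–3:36 PM = 4 h 53 min; less 25 min break → 4 h 28 min

4 h 28 min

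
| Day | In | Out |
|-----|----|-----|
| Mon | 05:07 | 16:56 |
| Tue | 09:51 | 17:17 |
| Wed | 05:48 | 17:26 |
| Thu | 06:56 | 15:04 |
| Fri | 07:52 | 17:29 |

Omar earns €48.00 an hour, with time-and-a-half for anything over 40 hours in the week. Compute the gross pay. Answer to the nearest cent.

€2541.60

Mon: 05:07–16:56 = 11 h 49 min
Tue: 09:51–17:17 = 7 h 26 min
Wed: 05:48–17:26 = 11 h 38 min
Thu: 06:56–15:04 = 8 h 8 min
Fri: 07:52–17:29 = 9 h 37 min
Total worked: 48 h 38 min = 2918 min.
Regular 40 h 0 min = 2400 min at €48.00/h; overtime 8 h 38 min = 518 min at €72.00/h.
Pay = (2400 × €48.00 + 518 × €72.00) ÷ 60 = €2541.60.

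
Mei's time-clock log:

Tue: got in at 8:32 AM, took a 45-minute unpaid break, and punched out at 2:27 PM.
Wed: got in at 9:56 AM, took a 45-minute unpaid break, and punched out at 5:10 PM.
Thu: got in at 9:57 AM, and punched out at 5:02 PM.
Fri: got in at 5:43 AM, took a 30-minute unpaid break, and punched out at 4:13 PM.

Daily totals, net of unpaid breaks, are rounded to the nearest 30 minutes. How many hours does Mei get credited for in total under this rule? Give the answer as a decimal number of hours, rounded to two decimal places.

28.50 hours

Tue: 8:32 AM–2:27 PM = 5 h 55 min − 45 min = 5 h 10 min → rounds to 5 h 0 min
Wed: 9:56 AM–5:10 PM = 7 h 14 min − 45 min = 6 h 29 min → rounds to 6 h 30 min
Thu: 9:57 AM–5:02 PM = 7 h 5 min → rounds to 7 h 0 min
Fri: 5:43 AM–4:13 PM = 10 h 30 min − 30 min = 10 h 0 min → rounds to 10 h 0 min
Total credited: 28 h 30 min.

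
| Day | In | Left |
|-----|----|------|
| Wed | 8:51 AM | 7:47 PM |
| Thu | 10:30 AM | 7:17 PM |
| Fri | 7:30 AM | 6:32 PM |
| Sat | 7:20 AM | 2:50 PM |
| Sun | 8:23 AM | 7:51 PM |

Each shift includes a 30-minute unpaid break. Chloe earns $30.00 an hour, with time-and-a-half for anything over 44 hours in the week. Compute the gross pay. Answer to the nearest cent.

Wed: 8:51 AM–7:47 PM = 10 h 56 min; less 30 min break → 10 h 26 min
Thu: 10:30 AM–7:17 PM = 8 h 47 min; less 30 min break → 8 h 17 min
Fri: 7:30 AM–6:32 PM = 11 h 2 min; less 30 min break → 10 h 32 min
Sat: 7:20 AM–2:50 PM = 7 h 30 min; less 30 min break → 7 h 0 min
Sun: 8:23 AM–7:51 PM = 11 h 28 min; less 30 min break → 10 h 58 min
Total worked: 47 h 13 min = 2833 min.
Regular 44 h 0 min = 2640 min at $30.00/h; overtime 3 h 13 min = 193 min at $45.00/h.
Pay = (2640 × $30.00 + 193 × $45.00) ÷ 60 = $1464.75.

$1464.75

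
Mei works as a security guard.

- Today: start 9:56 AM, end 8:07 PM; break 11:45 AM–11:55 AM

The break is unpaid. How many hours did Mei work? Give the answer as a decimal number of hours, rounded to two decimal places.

Today: 9:56 AM–8:07 PM = 10 h 11 min; less 10 min break → 10 h 1 min

10.02 hours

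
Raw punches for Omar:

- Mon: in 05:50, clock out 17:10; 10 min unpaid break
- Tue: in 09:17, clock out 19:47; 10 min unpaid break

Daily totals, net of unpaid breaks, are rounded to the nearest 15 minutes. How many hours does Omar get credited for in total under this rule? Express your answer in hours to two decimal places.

Mon: 05:50–17:10 = 11 h 20 min − 10 min = 11 h 10 min → rounds to 11 h 15 min
Tue: 09:17–19:47 = 10 h 30 min − 10 min = 10 h 20 min → rounds to 10 h 15 min
Total credited: 21 h 30 min.

21.50 hours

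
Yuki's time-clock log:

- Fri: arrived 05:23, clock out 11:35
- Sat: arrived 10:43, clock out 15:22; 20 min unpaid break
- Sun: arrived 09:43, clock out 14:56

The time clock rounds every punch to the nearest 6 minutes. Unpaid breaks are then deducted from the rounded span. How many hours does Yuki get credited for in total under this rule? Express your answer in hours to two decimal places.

Fri: in 05:23→05:24, out 11:35→11:36; 6 h 12 min
Sat: in 10:43→10:42, out 15:22→15:24; 4 h 42 min − 20 min = 4 h 22 min
Sun: in 09:43→09:42, out 14:56→14:54; 5 h 12 min
Total credited: 15 h 46 min.

15.77 hours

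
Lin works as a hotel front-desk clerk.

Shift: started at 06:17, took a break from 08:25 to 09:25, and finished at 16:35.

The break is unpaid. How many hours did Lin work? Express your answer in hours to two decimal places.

9.30 hours

Shift: 06:17–16:35 = 10 h 18 min; less 60 min break → 9 h 18 min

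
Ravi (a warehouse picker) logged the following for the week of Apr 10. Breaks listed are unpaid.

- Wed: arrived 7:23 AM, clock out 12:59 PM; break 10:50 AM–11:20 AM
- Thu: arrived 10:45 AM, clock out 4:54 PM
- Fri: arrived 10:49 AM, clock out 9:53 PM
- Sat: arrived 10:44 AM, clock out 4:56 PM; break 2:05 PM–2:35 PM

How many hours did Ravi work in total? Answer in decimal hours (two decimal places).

28.02 hours

Wed: 7:23 AM–12:59 PM = 5 h 36 min; less 30 min break → 5 h 6 min
Thu: 10:45 AM–4:54 PM = 6 h 9 min
Fri: 10:49 AM–9:53 PM = 11 h 4 min
Sat: 10:44 AM–4:56 PM = 6 h 12 min; less 30 min break → 5 h 42 min
Total: 5 h 6 min + 6 h 9 min + 11 h 4 min + 5 h 42 min = 28 h 1 min.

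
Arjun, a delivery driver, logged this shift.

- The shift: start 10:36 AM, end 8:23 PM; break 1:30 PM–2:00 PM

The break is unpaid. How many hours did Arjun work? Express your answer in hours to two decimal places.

9.28 hours

The shift: 10:36 AM–8:23 PM = 9 h 47 min; less 30 min break → 9 h 17 min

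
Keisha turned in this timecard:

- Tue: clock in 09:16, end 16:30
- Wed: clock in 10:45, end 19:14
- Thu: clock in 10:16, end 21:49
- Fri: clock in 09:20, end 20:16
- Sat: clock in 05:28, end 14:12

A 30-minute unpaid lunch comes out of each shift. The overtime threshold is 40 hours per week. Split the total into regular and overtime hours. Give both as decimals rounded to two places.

Tue: 09:16–16:30 = 7 h 14 min; less 30 min break → 6 h 44 min
Wed: 10:45–19:14 = 8 h 29 min; less 30 min break → 7 h 59 min
Thu: 10:16–21:49 = 11 h 33 min; less 30 min break → 11 h 3 min
Fri: 09:20–20:16 = 10 h 56 min; less 30 min break → 10 h 26 min
Sat: 05:28–14:12 = 8 h 44 min; less 30 min break → 8 h 14 min
Total worked: 44 h 26 min = 44.43 h.
Threshold 40 h → overtime 4 h 26 min, regular 40 h 0 min.

Regular 40.00 hours, overtime 4.43 hours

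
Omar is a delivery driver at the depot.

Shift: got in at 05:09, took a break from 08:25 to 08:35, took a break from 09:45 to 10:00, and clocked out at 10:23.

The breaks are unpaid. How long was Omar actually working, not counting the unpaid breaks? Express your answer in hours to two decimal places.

4.82 hours

Shift: 05:09–10:23 = 5 h 14 min; less 25 min break → 4 h 49 min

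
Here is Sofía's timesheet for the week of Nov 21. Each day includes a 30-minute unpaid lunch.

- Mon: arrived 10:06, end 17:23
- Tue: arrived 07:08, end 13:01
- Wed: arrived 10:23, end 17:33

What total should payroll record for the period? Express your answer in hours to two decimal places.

Mon: 10:06–17:23 = 7 h 17 min; less 30 min break → 6 h 47 min
Tue: 07:08–13:01 = 5 h 53 min; less 30 min break → 5 h 23 min
Wed: 10:23–17:33 = 7 h 10 min; less 30 min break → 6 h 40 min
Total: 6 h 47 min + 5 h 23 min + 6 h 40 min = 18 h 50 min.

18.83 hours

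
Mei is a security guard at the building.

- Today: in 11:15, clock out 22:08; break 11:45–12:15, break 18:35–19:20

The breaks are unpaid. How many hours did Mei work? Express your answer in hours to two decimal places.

9.63 hours

Today: 11:15–22:08 = 10 h 53 min; less 75 min break → 9 h 38 min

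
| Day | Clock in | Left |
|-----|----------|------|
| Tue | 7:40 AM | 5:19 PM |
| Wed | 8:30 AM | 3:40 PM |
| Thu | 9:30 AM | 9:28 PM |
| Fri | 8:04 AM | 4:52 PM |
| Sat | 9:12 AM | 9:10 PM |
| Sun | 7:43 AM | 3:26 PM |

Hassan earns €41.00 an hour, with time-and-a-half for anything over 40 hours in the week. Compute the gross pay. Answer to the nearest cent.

€2701.90

Tue: 7:40 AM–5:19 PM = 9 h 39 min
Wed: 8:30 AM–3:40 PM = 7 h 10 min
Thu: 9:30 AM–9:28 PM = 11 h 58 min
Fri: 8:04 AM–4:52 PM = 8 h 48 min
Sat: 9:12 AM–9:10 PM = 11 h 58 min
Sun: 7:43 AM–3:26 PM = 7 h 43 min
Total worked: 57 h 16 min = 3436 min.
Regular 40 h 0 min = 2400 min at €41.00/h; overtime 17 h 16 min = 1036 min at €61.50/h.
Pay = (2400 × €41.00 + 1036 × €61.50) ÷ 60 = €2701.90.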